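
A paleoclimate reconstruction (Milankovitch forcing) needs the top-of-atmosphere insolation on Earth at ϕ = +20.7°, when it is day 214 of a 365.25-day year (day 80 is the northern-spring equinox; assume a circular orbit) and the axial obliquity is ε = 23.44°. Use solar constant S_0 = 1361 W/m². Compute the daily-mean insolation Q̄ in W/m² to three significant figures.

Q̄ ≈ 461 W/m²

Solar longitude: L_s = 360° × (214 − 80)/365.25 = 132.074°.
sin δ = sin 23.44° × sin 132.074° = 0.29527, so δ = +17.174°.
cos h₀ = −tan(+20.7°) tan(+17.174°) = -0.1168, h₀ = 1.6878 rad.
Bracket: h₀ sin ϕ sin δ + cos ϕ cos δ sin h₀ = 1.6878×0.35347×0.29527 + 0.93544×0.95541×0.99316 = 0.176154 + 0.887616 = 1.063770.
Q̄ = (S_0/π) × [bracket] = (1361/π) × 1.063770 = 460.8 W/m².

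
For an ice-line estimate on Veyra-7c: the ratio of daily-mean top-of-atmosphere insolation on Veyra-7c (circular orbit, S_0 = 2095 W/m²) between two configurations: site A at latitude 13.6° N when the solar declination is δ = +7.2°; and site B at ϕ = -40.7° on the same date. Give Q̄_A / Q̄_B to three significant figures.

— Configuration A (ϕ=+13.6°):
cos h₀ = −tan(+13.6°) tan(+7.200°) = -0.0306, h₀ = 1.6014 rad.
Bracket: h₀ sin ϕ sin δ + cos ϕ cos δ sin h₀ = 1.6014×0.23514×0.12533 + 0.97196×0.99211×0.99953 = 0.047193 + 0.963838 = 1.011031.
Q̄ = (S_0/π) × [bracket] = (2095/π) × 1.011031 = 674.22 W/m².
— Configuration B (ϕ=-40.7°):
cos h₀ = −tan(-40.7°) tan(+7.200°) = 0.1087, h₀ = 1.4619 rad.
Bracket: h₀ sin ϕ sin δ + cos ϕ cos δ sin h₀ = 1.4619×-0.65210×0.12533 + 0.75813×0.99211×0.99408 = -0.119478 + 0.747696 = 0.628218.
Q̄ = (S_0/π) × [bracket] = (2095/π) × 0.628218 = 418.93 W/m².
Ratio Q̄_A / Q̄_B = 674.22 / 418.93 = 1.609.

Q̄_A / Q̄_B ≈ 1.61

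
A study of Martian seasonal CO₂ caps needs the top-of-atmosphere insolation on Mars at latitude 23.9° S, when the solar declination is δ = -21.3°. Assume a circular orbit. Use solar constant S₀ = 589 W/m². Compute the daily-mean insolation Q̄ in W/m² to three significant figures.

Q̄ ≈ 205 W/m²

cos H₀ = −tan(-23.9°) tan(-21.300°) = -0.1728, H₀ = 1.7444 rad.
Bracket: H₀ sin φ sin δ + cos φ cos δ sin H₀ = 1.7444×-0.40514×-0.36325 + 0.91425×0.93169×0.98496 = 0.256718 + 0.838987 = 1.095705.
Q̄ = (S₀/π) × [bracket] = (589/π) × 1.095705 = 205.4 W/m².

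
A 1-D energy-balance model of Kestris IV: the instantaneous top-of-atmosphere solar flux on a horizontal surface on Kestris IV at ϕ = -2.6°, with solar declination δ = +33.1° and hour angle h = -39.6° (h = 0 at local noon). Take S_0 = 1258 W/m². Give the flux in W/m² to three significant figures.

780 W/m²

cos θ_z = sin ϕ sin δ + cos ϕ cos δ cos h = -0.024773 + 0.644809 = 0.620036.
Flux = S_0 · cos θ_z = 1258 × 0.620036 = 780.0 W/m².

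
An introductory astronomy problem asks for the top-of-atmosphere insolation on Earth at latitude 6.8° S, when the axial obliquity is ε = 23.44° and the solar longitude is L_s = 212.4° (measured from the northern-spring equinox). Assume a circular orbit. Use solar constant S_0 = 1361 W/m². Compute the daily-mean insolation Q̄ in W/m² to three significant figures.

Q̄ ≈ 438 W/m²

Solar declination: sin δ = sin ε · sin L_s = sin 23.44° × sin 212.4° = -0.21315, so δ = -12.307°.
cos h₀ = −tan(-6.8°) tan(-12.307°) = -0.0260, h₀ = 1.5968 rad.
Bracket: h₀ sin ϕ sin δ + cos ϕ cos δ sin h₀ = 1.5968×-0.11840×-0.21315 + 0.99297×0.97702×0.99966 = 0.040298 + 0.969822 = 1.010120.
Q̄ = (S_0/π) × [bracket] = (1361/π) × 1.010120 = 437.6 W/m².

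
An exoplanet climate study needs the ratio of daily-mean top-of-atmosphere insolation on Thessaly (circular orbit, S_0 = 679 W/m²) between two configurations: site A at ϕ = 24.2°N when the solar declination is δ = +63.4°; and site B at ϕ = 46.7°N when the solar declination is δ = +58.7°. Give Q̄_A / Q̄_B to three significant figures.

Q̄_A / Q̄_B ≈ 0.596

— Configuration A (ϕ=+24.2°):
cos h₀ = −tan(+24.2°) tan(+63.400°) = -0.8975, h₀ = 2.6848 rad.
Bracket: h₀ sin ϕ sin δ + cos ϕ cos δ sin h₀ = 2.6848×0.40992×0.89415 + 0.91212×0.44776×0.44108 = 0.984060 + 0.180142 = 1.164202.
Q̄ = (S_0/π) × [bracket] = (679/π) × 1.164202 = 251.62 W/m².
— Configuration B (ϕ=+46.7°):
cos h₀ = −tan(+46.7°) tan(+58.700°) = -1.7453 ≤ −1 ⇒ polar day, h₀ = π.
Bracket: h₀ sin ϕ sin δ + cos ϕ cos δ sin h₀ = 3.1416×0.72777×0.85446 + 0.68582×0.51952×0.00000 = 1.953605 + 0.000000 = 1.953605.
Q̄ = (S_0/π) × [bracket] = (679/π) × 1.953605 = 422.24 W/m².
Ratio Q̄_A / Q̄_B = 251.62 / 422.24 = 0.5959.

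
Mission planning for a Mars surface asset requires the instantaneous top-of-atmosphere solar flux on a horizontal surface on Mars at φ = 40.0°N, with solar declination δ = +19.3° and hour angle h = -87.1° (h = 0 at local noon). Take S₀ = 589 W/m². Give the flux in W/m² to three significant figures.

147 W/m²

cos θ_z = sin φ sin δ + cos φ cos δ cos h = 0.212451 + 0.036578 = 0.249029.
Flux = S₀ · cos θ_z = 589 × 0.249029 = 146.7 W/m².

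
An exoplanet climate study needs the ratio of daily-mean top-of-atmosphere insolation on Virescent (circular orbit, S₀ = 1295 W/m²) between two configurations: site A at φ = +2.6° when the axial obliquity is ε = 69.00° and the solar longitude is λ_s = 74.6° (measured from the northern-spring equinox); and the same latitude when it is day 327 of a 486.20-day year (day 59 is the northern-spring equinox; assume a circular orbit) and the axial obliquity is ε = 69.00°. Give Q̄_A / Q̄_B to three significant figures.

— Configuration A (φ=+2.6°):
Solar declination: sin δ = sin ε · sin λ_s = sin 69.00° × sin 74.6° = 0.90006, so δ = +64.166°.
cos H₀ = −tan(+2.6°) tan(+64.166°) = -0.0938, H₀ = 1.6647 rad.
Bracket: H₀ sin φ sin δ + cos φ cos δ sin H₀ = 1.6647×0.04536×0.90006 + 0.99897×0.43576×0.99559 = 0.067964 + 0.433391 = 0.501355.
Q̄ = (S₀/π) × [bracket] = (1295/π) × 0.501355 = 206.66 W/m².
— Configuration B (φ=+2.6°):
Solar longitude: λ_s = 360° × (327 − 59)/486.20 = 198.437°.
sin δ = sin 69.00° × sin 198.437° = -0.29525, so δ = -17.173°.
cos H₀ = −tan(+2.6°) tan(-17.173°) = 0.0140, H₀ = 1.5568 rad.
Bracket: H₀ sin φ sin δ + cos φ cos δ sin H₀ = 1.5568×0.04536×-0.29525 + 0.99897×0.95542×0.99990 = -0.020850 + 0.954340 = 0.933490.
Q̄ = (S₀/π) × [bracket] = (1295/π) × 0.933490 = 384.80 W/m².
Ratio Q̄_A / Q̄_B = 206.66 / 384.80 = 0.5371.

Q̄_A / Q̄_B ≈ 0.537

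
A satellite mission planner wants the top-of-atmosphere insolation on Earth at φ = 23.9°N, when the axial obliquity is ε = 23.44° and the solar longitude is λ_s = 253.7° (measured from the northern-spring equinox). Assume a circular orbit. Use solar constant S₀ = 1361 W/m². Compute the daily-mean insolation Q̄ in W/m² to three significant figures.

Q̄ ≈ 267 W/m²

Solar declination: sin δ = sin ε · sin λ_s = sin 23.44° × sin 253.7° = -0.38180, so δ = -22.445°.
cos H₀ = −tan(+23.9°) tan(-22.445°) = 0.1831, H₀ = 1.3867 rad.
Bracket: H₀ sin φ sin δ + cos φ cos δ sin H₀ = 1.3867×0.40514×-0.38180 + 0.91425×0.92425×0.98310 = -0.214498 + 0.830715 = 0.616217.
Q̄ = (S₀/π) × [bracket] = (1361/π) × 0.616217 = 267.0 W/m².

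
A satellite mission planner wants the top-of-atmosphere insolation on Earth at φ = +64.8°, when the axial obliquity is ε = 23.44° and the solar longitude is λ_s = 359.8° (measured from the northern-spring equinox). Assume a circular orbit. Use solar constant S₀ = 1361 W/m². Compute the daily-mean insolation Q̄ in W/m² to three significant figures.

Q̄ ≈ 184 W/m²

Solar declination: sin δ = sin ε · sin λ_s = sin 23.44° × sin 359.8° = -0.00139, so δ = -0.080°.
cos H₀ = −tan(+64.8°) tan(-0.080°) = 0.0030, H₀ = 1.5678 rad.
Bracket: H₀ sin φ sin δ + cos φ cos δ sin H₀ = 1.5678×0.90483×-0.00139 + 0.42578×1.00000×1.00000 = -0.001972 + 0.425780 = 0.423808.
Q̄ = (S₀/π) × [bracket] = (1361/π) × 0.423808 = 183.6 W/m².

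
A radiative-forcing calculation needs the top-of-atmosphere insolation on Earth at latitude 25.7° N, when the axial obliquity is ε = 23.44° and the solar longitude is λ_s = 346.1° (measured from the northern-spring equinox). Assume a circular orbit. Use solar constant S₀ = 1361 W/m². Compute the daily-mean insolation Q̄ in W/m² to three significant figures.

Solar declination: sin δ = sin ε · sin λ_s = sin 23.44° × sin 346.1° = -0.09556, so δ = -5.484°.
cos H₀ = −tan(+25.7°) tan(-5.484°) = 0.0462, H₀ = 1.5246 rad.
Bracket: H₀ sin φ sin δ + cos φ cos δ sin H₀ = 1.5246×0.43366×-0.09556 + 0.90108×0.99542×0.99893 = -0.063180 + 0.895993 = 0.832813.
Q̄ = (S₀/π) × [bracket] = (1361/π) × 0.832813 = 360.8 W/m².

Q̄ ≈ 361 W/m²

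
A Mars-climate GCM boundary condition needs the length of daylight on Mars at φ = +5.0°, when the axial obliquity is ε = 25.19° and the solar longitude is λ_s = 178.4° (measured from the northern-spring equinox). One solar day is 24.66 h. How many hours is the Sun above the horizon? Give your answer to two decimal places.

Solar declination: sin δ = sin ε · sin λ_s = sin 25.19° × sin 178.4° = 0.01188, so δ = +0.681°.
cos H₀ = −tan φ · tan δ = −tan(+5.0°) × tan(+0.681°) = -0.0010, so H₀ = 1.5718 rad = 90.06°.
Daylight = 2H₀/(2π) × 24.66 h = (1.5718/π) × 24.66 = 12.34 h.

12.34 h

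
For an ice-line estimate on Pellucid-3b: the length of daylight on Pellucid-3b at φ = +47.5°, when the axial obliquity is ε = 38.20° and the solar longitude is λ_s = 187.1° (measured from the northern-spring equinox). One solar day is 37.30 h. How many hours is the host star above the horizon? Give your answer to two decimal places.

17.66 h

Solar declination: sin δ = sin ε · sin λ_s = sin 38.20° × sin 187.1° = -0.07644, so δ = -4.384°.
cos H₀ = −tan φ · tan δ = −tan(+47.5°) × tan(-4.384°) = 0.0837, so H₀ = 1.4870 rad = 85.20°.
Daylight = 2H₀/(2π) × 37.30 h = (1.4870/π) × 37.30 = 17.66 h.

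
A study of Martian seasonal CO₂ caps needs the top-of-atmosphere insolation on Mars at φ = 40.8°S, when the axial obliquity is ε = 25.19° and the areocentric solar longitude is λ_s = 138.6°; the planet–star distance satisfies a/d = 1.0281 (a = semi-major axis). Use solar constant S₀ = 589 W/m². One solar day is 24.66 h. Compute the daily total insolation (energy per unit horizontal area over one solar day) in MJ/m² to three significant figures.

8.11 MJ/m²

sin δ = sin 25.19° × sin 138.6° = 0.28147, so δ = +16.348°.
cos H₀ = −tan(-40.8°) tan(+16.348°) = 0.2532, H₀ = 1.3148 rad.
Bracket: H₀ sin φ sin δ + cos φ cos δ sin H₀ = 1.3148×-0.65342×0.28147 + 0.75700×0.95957×0.96742 = -0.241816 + 0.702729 = 0.460913.
Inverse-square distance factor (a/d)² = 1.0281² = 1.056990.
Q̄ = (S₀/π) × 1.056990 × [bracket] = (589/π) × 1.056990 × 0.460913 = 91.339 W/m².
Daily total = Q̄ × 24.66 h × 3600 s/h = 91.339 × 24.66 × 3600 / 10⁶ = 8.109 MJ/m².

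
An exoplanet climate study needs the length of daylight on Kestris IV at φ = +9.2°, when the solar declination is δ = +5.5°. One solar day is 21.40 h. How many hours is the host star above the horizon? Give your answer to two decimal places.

10.81 h

cos H₀ = −tan φ · tan δ = −tan(+9.2°) × tan(+5.500°) = -0.0156, so H₀ = 1.5864 rad = 90.89°.
Daylight = 2H₀/(2π) × 21.40 h = (1.5864/π) × 21.40 = 10.81 h.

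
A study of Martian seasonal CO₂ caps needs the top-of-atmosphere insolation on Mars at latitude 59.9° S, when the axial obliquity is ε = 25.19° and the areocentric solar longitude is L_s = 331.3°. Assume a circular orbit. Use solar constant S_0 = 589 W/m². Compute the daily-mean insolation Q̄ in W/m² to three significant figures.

sin δ = sin 25.19° × sin 331.3° = -0.20439, so δ = -11.794°.
cos h₀ = −tan(-59.9°) tan(-11.794°) = -0.3602, h₀ = 1.9393 rad.
Bracket: h₀ sin ϕ sin δ + cos ϕ cos δ sin h₀ = 1.9393×-0.86515×-0.20439 + 0.50151×0.97889×0.93287 = 0.342923 + 0.457967 = 0.800890.
Q̄ = (S_0/π) × [bracket] = (589/π) × 0.800890 = 150.2 W/m².

Q̄ ≈ 150 W/m²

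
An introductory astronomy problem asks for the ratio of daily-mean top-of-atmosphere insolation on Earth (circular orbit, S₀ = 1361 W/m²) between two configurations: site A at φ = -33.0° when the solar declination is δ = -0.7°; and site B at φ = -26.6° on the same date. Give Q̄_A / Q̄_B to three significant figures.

Q̄_A / Q̄_B ≈ 0.941

— Configuration A (φ=-33.0°):
cos H₀ = −tan(-33.0°) tan(-0.700°) = -0.0079, H₀ = 1.5787 rad.
Bracket: H₀ sin φ sin δ + cos φ cos δ sin H₀ = 1.5787×-0.54464×-0.01222 + 0.83867×0.99993×0.99997 = 0.010507 + 0.838586 = 0.849093.
Q̄ = (S₀/π) × [bracket] = (1361/π) × 0.849093 = 367.84 W/m².
— Configuration B (φ=-26.6°):
cos H₀ = −tan(-26.6°) tan(-0.700°) = -0.0061, H₀ = 1.5769 rad.
Bracket: H₀ sin φ sin δ + cos φ cos δ sin H₀ = 1.5769×-0.44776×-0.01222 + 0.89415×0.99993×0.99998 = 0.008628 + 0.894070 = 0.902698.
Q̄ = (S₀/π) × [bracket] = (1361/π) × 0.902698 = 391.07 W/m².
Ratio Q̄_A / Q̄_B = 367.84 / 391.07 = 0.9406.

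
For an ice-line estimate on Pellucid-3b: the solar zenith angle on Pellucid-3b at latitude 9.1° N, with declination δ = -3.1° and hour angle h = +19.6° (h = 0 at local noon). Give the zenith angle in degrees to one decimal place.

cos θ_z = sin φ sin δ + cos φ cos δ cos h = -0.008553 + 0.928839 = 0.920286.
θ_z = arccos(0.920286) = 23.0°.

θ_z = 23.0°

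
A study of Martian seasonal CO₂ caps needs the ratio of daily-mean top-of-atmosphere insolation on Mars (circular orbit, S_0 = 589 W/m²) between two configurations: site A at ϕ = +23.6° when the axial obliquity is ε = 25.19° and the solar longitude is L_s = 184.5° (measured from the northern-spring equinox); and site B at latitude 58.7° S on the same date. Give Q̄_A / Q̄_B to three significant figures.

Q̄_A / Q̄_B ≈ 1.58

— Configuration A (ϕ=+23.6°):
Solar declination: sin δ = sin ε · sin L_s = sin 25.19° × sin 184.5° = -0.03339, so δ = -1.914°.
cos h₀ = −tan(+23.6°) tan(-1.914°) = 0.0146, h₀ = 1.5562 rad.
Bracket: h₀ sin ϕ sin δ + cos ϕ cos δ sin h₀ = 1.5562×0.40035×-0.03339 + 0.91636×0.99944×0.99989 = -0.020803 + 0.915746 = 0.894943.
Q̄ = (S_0/π) × [bracket] = (589/π) × 0.894943 = 167.79 W/m².
— Configuration B (ϕ=-58.7°):
cos h₀ = −tan(-58.7°) tan(-1.914°) = -0.0550, h₀ = 1.6258 rad.
Bracket: h₀ sin ϕ sin δ + cos ϕ cos δ sin h₀ = 1.6258×-0.85446×-0.03339 + 0.51952×0.99944×0.99849 = 0.046385 + 0.518445 = 0.564830.
Q̄ = (S_0/π) × [bracket] = (589/π) × 0.564830 = 105.90 W/m².
Ratio Q̄_A / Q̄_B = 167.79 / 105.90 = 1.584.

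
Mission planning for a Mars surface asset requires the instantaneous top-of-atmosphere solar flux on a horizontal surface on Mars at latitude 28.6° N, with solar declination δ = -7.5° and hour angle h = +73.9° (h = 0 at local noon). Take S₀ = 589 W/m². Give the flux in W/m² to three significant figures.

105 W/m²

cos θ_z = sin φ sin δ + cos φ cos δ cos h = -0.062482 + 0.241395 = 0.178913.
Flux = S₀ · cos θ_z = 589 × 0.178913 = 105.4 W/m².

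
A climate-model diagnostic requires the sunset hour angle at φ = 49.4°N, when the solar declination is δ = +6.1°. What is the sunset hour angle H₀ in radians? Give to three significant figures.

cos H₀ = −tan φ · tan δ = −tan(+49.4°) × tan(+6.100°) = -0.1247, so H₀ = 1.6958 rad = 97.16°.

H₀ = 1.70 rad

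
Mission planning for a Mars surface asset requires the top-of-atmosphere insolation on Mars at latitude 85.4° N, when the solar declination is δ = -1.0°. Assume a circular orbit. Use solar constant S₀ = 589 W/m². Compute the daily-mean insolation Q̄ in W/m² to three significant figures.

cos H₀ = −tan(+85.4°) tan(-1.000°) = 0.2169, H₀ = 1.3521 rad.
Bracket: H₀ sin φ sin δ + cos φ cos δ sin H₀ = 1.3521×0.99678×-0.01745 + 0.08020×0.99985×0.97618 = -0.023518 + 0.078278 = 0.054760.
Q̄ = (S₀/π) × [bracket] = (589/π) × 0.054760 = 10.27 W/m².

Q̄ ≈ 10.3 W/m²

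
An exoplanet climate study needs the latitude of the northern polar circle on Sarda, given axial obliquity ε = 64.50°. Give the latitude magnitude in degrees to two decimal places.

The polar circle is the lowest latitude that experiences at least one full rotation of continuous daylight at the northern-summer solstice; it lies at |ϕ| = 90° − ε = 90° − 64.50° = 25.50°.

25.50°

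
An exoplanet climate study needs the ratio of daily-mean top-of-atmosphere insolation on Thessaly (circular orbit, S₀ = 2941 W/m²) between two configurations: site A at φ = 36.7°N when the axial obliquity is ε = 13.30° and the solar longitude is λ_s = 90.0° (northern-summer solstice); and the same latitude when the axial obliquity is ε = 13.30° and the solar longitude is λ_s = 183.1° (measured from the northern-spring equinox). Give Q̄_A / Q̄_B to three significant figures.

— Configuration A (φ=+36.7°):
Solar declination: sin δ = sin ε · sin λ_s = sin 13.30° × sin 90.0° = 0.23005, so δ = +13.300°.
cos H₀ = −tan(+36.7°) tan(+13.300°) = -0.1762, H₀ = 1.7479 rad.
Bracket: H₀ sin φ sin δ + cos φ cos δ sin H₀ = 1.7479×0.59763×0.23005 + 0.80178×0.97318×0.98435 = 0.240310 + 0.768065 = 1.008375.
Q̄ = (S₀/π) × [bracket] = (2941/π) × 1.008375 = 943.99 W/m².
— Configuration B (φ=+36.7°):
Solar declination: sin δ = sin ε · sin λ_s = sin 13.30° × sin 183.1° = -0.01244, so δ = -0.713°.
cos H₀ = −tan(+36.7°) tan(-0.713°) = 0.0093, H₀ = 1.5615 rad.
Bracket: H₀ sin φ sin δ + cos φ cos δ sin H₀ = 1.5615×0.59763×-0.01244 + 0.80178×0.99992×0.99996 = -0.011609 + 0.801684 = 0.790075.
Q̄ = (S₀/π) × [bracket] = (2941/π) × 0.790075 = 739.63 W/m².
Ratio Q̄_A / Q̄_B = 943.99 / 739.63 = 1.276.

Q̄_A / Q̄_B ≈ 1.28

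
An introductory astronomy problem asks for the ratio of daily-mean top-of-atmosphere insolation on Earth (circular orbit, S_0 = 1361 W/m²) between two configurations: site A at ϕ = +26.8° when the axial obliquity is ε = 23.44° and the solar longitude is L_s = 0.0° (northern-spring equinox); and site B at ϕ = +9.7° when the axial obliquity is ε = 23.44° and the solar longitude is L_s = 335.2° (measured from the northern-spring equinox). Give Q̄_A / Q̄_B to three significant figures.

— Configuration A (ϕ=+26.8°):
Solar declination: sin δ = sin ε · sin L_s = sin 23.44° × sin 0.0° = 0.00000, so δ = +0.000°.
cos h₀ = −tan(+26.8°) tan(+0.000°) = -0.0000, h₀ = 1.5708 rad.
Bracket: h₀ sin ϕ sin δ + cos ϕ cos δ sin h₀ = 1.5708×0.45088×0.00000 + 0.89259×1.00000×1.00000 = 0.000000 + 0.892590 = 0.892590.
Q̄ = (S_0/π) × [bracket] = (1361/π) × 0.892590 = 386.69 W/m².
— Configuration B (ϕ=+9.7°):
Solar declination: sin δ = sin ε · sin L_s = sin 23.44° × sin 335.2° = -0.16685, so δ = -9.605°.
cos h₀ = −tan(+9.7°) tan(-9.605°) = 0.0289, h₀ = 1.5419 rad.
Bracket: h₀ sin ϕ sin δ + cos ϕ cos δ sin h₀ = 1.5419×0.16849×-0.16685 + 0.98570×0.98598×0.99958 = -0.043347 + 0.971472 = 0.928125.
Q̄ = (S_0/π) × [bracket] = (1361/π) × 0.928125 = 402.08 W/m².
Ratio Q̄_A / Q̄_B = 386.69 / 402.08 = 0.9617.

Q̄_A / Q̄_B ≈ 0.962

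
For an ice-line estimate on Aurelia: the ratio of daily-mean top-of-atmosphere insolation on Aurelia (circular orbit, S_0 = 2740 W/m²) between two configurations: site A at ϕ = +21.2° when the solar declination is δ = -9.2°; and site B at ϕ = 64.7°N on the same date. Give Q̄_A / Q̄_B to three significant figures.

— Configuration A (ϕ=+21.2°):
cos h₀ = −tan(+21.2°) tan(-9.200°) = 0.0628, h₀ = 1.5079 rad.
Bracket: h₀ sin ϕ sin δ + cos ϕ cos δ sin h₀ = 1.5079×0.36162×-0.15988 + 0.93232×0.98714×0.99802 = -0.087180 + 0.918508 = 0.831328.
Q̄ = (S_0/π) × [bracket] = (2740/π) × 0.831328 = 725.06 W/m².
— Configuration B (ϕ=+64.7°):
cos h₀ = −tan(+64.7°) tan(-9.200°) = 0.3426, h₀ = 1.2211 rad.
Bracket: h₀ sin ϕ sin δ + cos ϕ cos δ sin h₀ = 1.2211×0.90408×-0.15988 + 0.42736×0.98714×0.93947 = -0.176503 + 0.396329 = 0.219826.
Q̄ = (S_0/π) × [bracket] = (2740/π) × 0.219826 = 191.73 W/m².
Ratio Q̄_A / Q̄_B = 725.06 / 191.73 = 3.782.

Q̄_A / Q̄_B ≈ 3.78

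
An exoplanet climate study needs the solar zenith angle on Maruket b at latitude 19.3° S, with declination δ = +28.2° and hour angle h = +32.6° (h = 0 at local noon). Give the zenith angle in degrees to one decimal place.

cos θ_z = sin φ sin δ + cos φ cos δ cos h = -0.156185 + 0.700731 = 0.544546.
θ_z = arccos(0.544546) = 57.0°.

θ_z = 57.0°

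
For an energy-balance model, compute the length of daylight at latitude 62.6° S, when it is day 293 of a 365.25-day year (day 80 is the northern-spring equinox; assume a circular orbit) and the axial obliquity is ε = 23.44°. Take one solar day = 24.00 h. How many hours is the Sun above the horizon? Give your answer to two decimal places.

Solar longitude: λ_s = 360° × (293 − 80)/365.25 = 209.938°.
sin δ = sin 23.44° × sin 209.938° = -0.19852, so δ = -11.451°.
cos H₀ = −tan φ · tan δ = −tan(-62.6°) × tan(-11.451°) = -0.3908, so H₀ = 1.9723 rad = 113.00°.
Daylight = 2H₀/(2π) × 24.00 h = (1.9723/π) × 24.00 = 15.07 h.

15.07 h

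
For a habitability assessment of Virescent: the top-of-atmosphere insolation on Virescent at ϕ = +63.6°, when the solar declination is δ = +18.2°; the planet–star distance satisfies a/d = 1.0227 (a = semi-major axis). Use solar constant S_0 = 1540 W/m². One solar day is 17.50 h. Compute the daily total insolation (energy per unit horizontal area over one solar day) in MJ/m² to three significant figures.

cos h₀ = −tan(+63.6°) tan(+18.200°) = -0.6623, h₀ = 2.2947 rad.
Bracket: h₀ sin ϕ sin δ + cos ϕ cos δ sin h₀ = 2.2947×0.89571×0.31233 + 0.44464×0.94997×0.74921 = 0.641959 + 0.316462 = 0.958421.
Inverse-square distance factor (a/d)² = 1.0227² = 1.045915.
Q̄ = (S_0/π) × 1.045915 × [bracket] = (1540/π) × 1.045915 × 0.958421 = 491.39 W/m².
Daily total = Q̄ × 17.50 h × 3600 s/h = 491.39 × 17.50 × 3600 / 10⁶ = 30.96 MJ/m².

31.0 MJ/m²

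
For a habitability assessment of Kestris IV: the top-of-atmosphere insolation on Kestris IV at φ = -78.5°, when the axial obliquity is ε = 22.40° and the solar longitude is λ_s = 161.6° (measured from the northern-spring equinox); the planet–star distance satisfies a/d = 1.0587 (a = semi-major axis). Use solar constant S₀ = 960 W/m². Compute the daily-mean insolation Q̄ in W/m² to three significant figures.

Q̄ ≈ 16.8 W/m²

Solar declination: sin δ = sin ε · sin λ_s = sin 22.40° × sin 161.6° = 0.12028, so δ = +6.909°.
cos H₀ = −tan(-78.5°) tan(+6.909°) = 0.5955, H₀ = 0.9329 rad.
Bracket: H₀ sin φ sin δ + cos φ cos δ sin H₀ = 0.9329×-0.97992×0.12028 + 0.19937×0.99274×0.80332 = -0.109956 + 0.158995 = 0.049039.
Inverse-square distance factor (a/d)² = 1.0587² = 1.120846.
Q̄ = (S₀/π) × 1.120846 × [bracket] = (960/π) × 1.120846 × 0.049039 = 16.80 W/m².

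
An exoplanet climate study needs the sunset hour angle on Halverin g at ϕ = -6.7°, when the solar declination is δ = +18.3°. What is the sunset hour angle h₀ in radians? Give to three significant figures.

cos h₀ = −tan ϕ · tan δ = −tan(-6.7°) × tan(+18.300°) = 0.0389, so h₀ = 1.5319 rad = 87.77°.

h₀ = 1.53 rad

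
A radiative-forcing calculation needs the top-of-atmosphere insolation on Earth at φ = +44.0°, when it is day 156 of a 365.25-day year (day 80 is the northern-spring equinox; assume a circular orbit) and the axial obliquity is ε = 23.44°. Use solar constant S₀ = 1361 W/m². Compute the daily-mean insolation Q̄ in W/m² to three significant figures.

Solar longitude: λ_s = 360° × (156 − 80)/365.25 = 74.908°.
sin δ = sin 23.44° × sin 74.908° = 0.38407, so δ = +22.586°.
cos H₀ = −tan(+44.0°) tan(+22.586°) = -0.4017, H₀ = 1.9842 rad.
Bracket: H₀ sin φ sin δ + cos φ cos δ sin H₀ = 1.9842×0.69466×0.38407 + 0.71934×0.92330×0.91577 = 0.529381 + 0.608224 = 1.137605.
Q̄ = (S₀/π) × [bracket] = (1361/π) × 1.137605 = 492.8 W/m².

Q̄ ≈ 493 W/m²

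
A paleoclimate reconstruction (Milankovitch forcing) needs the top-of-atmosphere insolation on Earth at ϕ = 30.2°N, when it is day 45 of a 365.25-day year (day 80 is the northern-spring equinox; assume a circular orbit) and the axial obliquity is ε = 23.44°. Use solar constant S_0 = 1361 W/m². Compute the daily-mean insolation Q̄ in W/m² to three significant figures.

Solar longitude: L_s = 360° × (45 − 80)/365.25 = -34.497°, i.e. -34.497° + 360° = 325.503°.
sin δ = sin 23.44° × sin 325.503° = -0.22529, so δ = -13.020°.
cos h₀ = −tan(+30.2°) tan(-13.020°) = 0.1346, h₀ = 1.4358 rad.
Bracket: h₀ sin ϕ sin δ + cos ϕ cos δ sin h₀ = 1.4358×0.50302×-0.22529 + 0.86427×0.97429×0.99090 = -0.162713 + 0.834387 = 0.671674.
Q̄ = (S_0/π) × [bracket] = (1361/π) × 0.671674 = 291.0 W/m².

Q̄ ≈ 291 W/m²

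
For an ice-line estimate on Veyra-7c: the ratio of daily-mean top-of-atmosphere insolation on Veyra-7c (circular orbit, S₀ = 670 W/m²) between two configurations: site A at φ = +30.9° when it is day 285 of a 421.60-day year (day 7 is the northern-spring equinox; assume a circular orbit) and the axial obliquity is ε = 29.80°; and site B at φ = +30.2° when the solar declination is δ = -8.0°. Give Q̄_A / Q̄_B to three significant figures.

Q̄_A / Q̄_B ≈ 0.630

— Configuration A (φ=+30.9°):
Solar longitude: λ_s = 360° × (285 − 7)/421.60 = 237.381°.
sin δ = sin 29.80° × sin 237.381° = -0.41859, so δ = -24.746°.
cos H₀ = −tan(+30.9°) tan(-24.746°) = 0.2759, H₀ = 1.2913 rad.
Bracket: H₀ sin φ sin δ + cos φ cos δ sin H₀ = 1.2913×0.51354×-0.41859 + 0.85806×0.90818×0.96120 = -0.277581 + 0.749037 = 0.471456.
Q̄ = (S₀/π) × [bracket] = (670/π) × 0.471456 = 100.55 W/m².
— Configuration B (φ=+30.2°):
cos H₀ = −tan(+30.2°) tan(-8.000°) = 0.0818, H₀ = 1.4889 rad.
Bracket: H₀ sin φ sin δ + cos φ cos δ sin H₀ = 1.4889×0.50302×-0.13917 + 0.86427×0.99027×0.99665 = -0.104231 + 0.852994 = 0.748763.
Q̄ = (S₀/π) × [bracket] = (670/π) × 0.748763 = 159.69 W/m².
Ratio Q̄_A / Q̄_B = 100.55 / 159.69 = 0.6297.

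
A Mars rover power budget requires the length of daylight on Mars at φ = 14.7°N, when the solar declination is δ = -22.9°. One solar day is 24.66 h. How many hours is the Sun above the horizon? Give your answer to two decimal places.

cos H₀ = −tan φ · tan δ = −tan(+14.7°) × tan(-22.900°) = 0.1108, so H₀ = 1.4597 rad = 83.64°.
Daylight = 2H₀/(2π) × 24.66 h = (1.4597/π) × 24.66 = 11.46 h.

11.46 h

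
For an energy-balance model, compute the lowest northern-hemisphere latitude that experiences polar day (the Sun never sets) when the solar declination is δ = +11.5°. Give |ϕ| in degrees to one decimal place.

|ϕ| = 78.5°

Polar day requires cos h₀ = −tan ϕ tan δ ≤ −1, i.e. tan ϕ tan δ ≥ 1.
The boundary is |tan ϕ| · |tan δ| = 1, so |ϕ| = 90° − |δ| = 90° − 11.5° = 78.5° in the northern hemisphere.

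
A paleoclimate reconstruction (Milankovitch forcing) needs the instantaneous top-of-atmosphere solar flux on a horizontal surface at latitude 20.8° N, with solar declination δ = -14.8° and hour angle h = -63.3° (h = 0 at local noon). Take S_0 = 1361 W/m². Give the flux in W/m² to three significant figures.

cos θ_z = sin ϕ sin δ + cos ϕ cos δ cos h = -0.090711 + 0.406100 = 0.315389.
Flux = S_0 · cos θ_z = 1361 × 0.315389 = 429.2 W/m².

429 W/m²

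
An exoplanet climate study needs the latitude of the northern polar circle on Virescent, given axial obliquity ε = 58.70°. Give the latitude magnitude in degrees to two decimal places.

The polar circle is the lowest latitude that experiences at least one full rotation of continuous daylight at the northern-summer solstice; it lies at |ϕ| = 90° − ε = 90° − 58.70° = 31.30°.

31.30°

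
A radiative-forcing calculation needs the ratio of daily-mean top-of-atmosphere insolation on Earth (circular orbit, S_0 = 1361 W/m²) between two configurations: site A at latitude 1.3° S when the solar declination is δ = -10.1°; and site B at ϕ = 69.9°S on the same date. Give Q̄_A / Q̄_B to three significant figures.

Q̄_A / Q̄_B ≈ 1.55

— Configuration A (ϕ=-1.3°):
cos h₀ = −tan(-1.3°) tan(-10.100°) = -0.0040, h₀ = 1.5748 rad.
Bracket: h₀ sin ϕ sin δ + cos ϕ cos δ sin h₀ = 1.5748×-0.02269×-0.17537 + 0.99974×0.98450×0.99999 = 0.006266 + 0.984234 = 0.990500.
Q̄ = (S_0/π) × [bracket] = (1361/π) × 0.990500 = 429.10 W/m².
— Configuration B (ϕ=-69.9°):
cos h₀ = −tan(-69.9°) tan(-10.100°) = -0.4868, h₀ = 2.0792 rad.
Bracket: h₀ sin ϕ sin δ + cos ϕ cos δ sin h₀ = 2.0792×-0.93909×-0.17537 + 0.34366×0.98450×0.87354 = 0.342420 + 0.295548 = 0.637968.
Q̄ = (S_0/π) × [bracket] = (1361/π) × 0.637968 = 276.38 W/m².
Ratio Q̄_A / Q̄_B = 429.10 / 276.38 = 1.553.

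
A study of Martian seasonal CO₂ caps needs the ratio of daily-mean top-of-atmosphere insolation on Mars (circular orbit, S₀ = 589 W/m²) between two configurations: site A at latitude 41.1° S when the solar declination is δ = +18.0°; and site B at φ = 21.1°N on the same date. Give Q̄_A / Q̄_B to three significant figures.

Q̄_A / Q̄_B ≈ 0.399

— Configuration A (φ=-41.1°):
cos H₀ = −tan(-41.1°) tan(+18.000°) = 0.2834, H₀ = 1.2834 rad.
Bracket: H₀ sin φ sin δ + cos φ cos δ sin H₀ = 1.2834×-0.65738×0.30902 + 0.75356×0.95106×0.95899 = -0.260714 + 0.687290 = 0.426576.
Q̄ = (S₀/π) × [bracket] = (589/π) × 0.426576 = 79.976 W/m².
— Configuration B (φ=+21.1°):
cos H₀ = −tan(+21.1°) tan(+18.000°) = -0.1254, H₀ = 1.6965 rad.
Bracket: H₀ sin φ sin δ + cos φ cos δ sin H₀ = 1.6965×0.36000×0.30902 + 0.93295×0.95106×0.99211 = 0.188731 + 0.880291 = 1.069022.
Q̄ = (S₀/π) × [bracket] = (589/π) × 1.069022 = 200.43 W/m².
Ratio Q̄_A / Q̄_B = 79.976 / 200.43 = 0.3990.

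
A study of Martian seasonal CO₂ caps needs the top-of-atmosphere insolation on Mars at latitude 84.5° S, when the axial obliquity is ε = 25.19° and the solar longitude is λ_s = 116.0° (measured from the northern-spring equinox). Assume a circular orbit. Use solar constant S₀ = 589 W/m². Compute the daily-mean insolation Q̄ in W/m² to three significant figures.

Solar declination: sin δ = sin ε · sin λ_s = sin 25.19° × sin 116.0° = 0.38255, so δ = +22.491°.
cos H₀ = −tan(-84.5°) tan(+22.491°) = 4.3000 ≥ 1 ⇒ polar night, H₀ = 0 and Q̄ = 0.

Q̄ ≈ 0.00 W/m²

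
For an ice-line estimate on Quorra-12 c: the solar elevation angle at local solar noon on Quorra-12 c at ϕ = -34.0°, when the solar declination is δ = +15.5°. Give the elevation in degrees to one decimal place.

40.5°

At local noon the hour angle is zero, so the zenith angle equals |ϕ − δ| = |-34.0° − (+15.500°)| = 49.500°.
Elevation = 90° − 49.500° = 40.5°.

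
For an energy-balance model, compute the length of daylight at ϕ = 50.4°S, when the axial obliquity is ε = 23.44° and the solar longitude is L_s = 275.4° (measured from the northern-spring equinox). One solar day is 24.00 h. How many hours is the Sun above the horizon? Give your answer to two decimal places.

Solar declination: sin δ = sin ε · sin L_s = sin 23.44° × sin 275.4° = -0.39602, so δ = -23.330°.
cos h₀ = −tan ϕ · tan δ = −tan(-50.4°) × tan(-23.330°) = -0.5213, so h₀ = 2.1192 rad = 121.42°.
Daylight = 2h₀/(2π) × 24.00 h = (2.1192/π) × 24.00 = 16.19 h.

16.19 h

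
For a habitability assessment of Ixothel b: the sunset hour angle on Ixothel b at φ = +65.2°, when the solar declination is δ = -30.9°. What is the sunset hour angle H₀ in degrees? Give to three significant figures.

cos H₀ = −tan φ · tan δ = 1.2952 ≥ 1, so the host star never rises (polar night) and H₀ = 0.

H₀ = 0.00°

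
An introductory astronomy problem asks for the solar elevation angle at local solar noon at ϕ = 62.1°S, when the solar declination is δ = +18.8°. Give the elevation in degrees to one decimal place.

9.1°

At local noon the hour angle is zero, so the zenith angle equals |ϕ − δ| = |-62.1° − (+18.800°)| = 80.900°.
Elevation = 90° − 80.900° = 9.1°.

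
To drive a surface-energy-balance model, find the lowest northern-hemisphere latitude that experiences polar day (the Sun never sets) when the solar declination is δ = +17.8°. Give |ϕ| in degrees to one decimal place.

|ϕ| = 72.2°

Polar day requires cos h₀ = −tan ϕ tan δ ≤ −1, i.e. tan ϕ tan δ ≥ 1.
The boundary is |tan ϕ| · |tan δ| = 1, so |ϕ| = 90° − |δ| = 90° − 17.8° = 72.2° in the northern hemisphere.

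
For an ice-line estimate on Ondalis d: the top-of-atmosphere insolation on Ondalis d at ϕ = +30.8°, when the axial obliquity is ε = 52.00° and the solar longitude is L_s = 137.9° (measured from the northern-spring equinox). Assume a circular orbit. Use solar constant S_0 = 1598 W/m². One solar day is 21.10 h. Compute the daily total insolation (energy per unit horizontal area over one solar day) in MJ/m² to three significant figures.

46.6 MJ/m²

Solar declination: sin δ = sin ε · sin L_s = sin 52.00° × sin 137.9° = 0.52830, so δ = +31.891°.
cos h₀ = −tan(+30.8°) tan(+31.891°) = -0.3709, h₀ = 1.9508 rad.
Bracket: h₀ sin ϕ sin δ + cos ϕ cos δ sin h₀ = 1.9508×0.51204×0.52830 + 0.85896×0.84906×0.92866 = 0.527712 + 0.677280 = 1.204992.
Q̄ = (S_0/π) × [bracket] = (1598/π) × 1.204992 = 612.93 W/m².
Daily total = Q̄ × 21.10 h × 3600 s/h = 612.93 × 21.10 × 3600 / 10⁶ = 46.56 MJ/m².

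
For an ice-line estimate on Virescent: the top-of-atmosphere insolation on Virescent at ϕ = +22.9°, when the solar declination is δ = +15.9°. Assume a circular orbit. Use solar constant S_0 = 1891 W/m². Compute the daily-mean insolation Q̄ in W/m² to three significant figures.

Q̄ ≈ 638 W/m²

cos h₀ = −tan(+22.9°) tan(+15.900°) = -0.1203, h₀ = 1.6914 rad.
Bracket: h₀ sin ϕ sin δ + cos ϕ cos δ sin h₀ = 1.6914×0.38912×0.27396 + 0.92119×0.96174×0.99273 = 0.180309 + 0.879504 = 1.059813.
Q̄ = (S_0/π) × [bracket] = (1891/π) × 1.059813 = 637.9 W/m².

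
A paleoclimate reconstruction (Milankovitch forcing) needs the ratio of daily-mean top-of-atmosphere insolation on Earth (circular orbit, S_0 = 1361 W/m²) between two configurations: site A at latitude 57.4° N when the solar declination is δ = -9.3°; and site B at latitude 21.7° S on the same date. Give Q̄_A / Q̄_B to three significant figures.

Q̄_A / Q̄_B ≈ 0.331

— Configuration A (ϕ=+57.4°):
cos h₀ = −tan(+57.4°) tan(-9.300°) = 0.2561, h₀ = 1.3119 rad.
Bracket: h₀ sin ϕ sin δ + cos ϕ cos δ sin h₀ = 1.3119×0.84245×-0.16160 + 0.53877×0.98686×0.96666 = -0.178602 + 0.513964 = 0.335362.
Q̄ = (S_0/π) × [bracket] = (1361/π) × 0.335362 = 145.29 W/m².
— Configuration B (ϕ=-21.7°):
cos h₀ = −tan(-21.7°) tan(-9.300°) = -0.0652, h₀ = 1.6360 rad.
Bracket: h₀ sin ϕ sin δ + cos ϕ cos δ sin h₀ = 1.6360×-0.36975×-0.16160 + 0.92913×0.98686×0.99787 = 0.097754 + 0.914968 = 1.012722.
Q̄ = (S_0/π) × [bracket] = (1361/π) × 1.012722 = 438.73 W/m².
Ratio Q̄_A / Q̄_B = 145.29 / 438.73 = 0.3312.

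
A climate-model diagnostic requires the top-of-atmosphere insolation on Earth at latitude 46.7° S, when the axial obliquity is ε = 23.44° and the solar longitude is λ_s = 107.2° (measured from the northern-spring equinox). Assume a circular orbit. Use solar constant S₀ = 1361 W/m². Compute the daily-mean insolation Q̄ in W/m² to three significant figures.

Solar declination: sin δ = sin ε · sin λ_s = sin 23.44° × sin 107.2° = 0.38000, so δ = +22.334°.
cos H₀ = −tan(-46.7°) tan(+22.334°) = 0.4359, H₀ = 1.1197 rad.
Bracket: H₀ sin φ sin δ + cos φ cos δ sin H₀ = 1.1197×-0.72777×0.38000 + 0.68582×0.92499×0.89997 = -0.309656 + 0.570920 = 0.261264.
Q̄ = (S₀/π) × [bracket] = (1361/π) × 0.261264 = 113.2 W/m².

Q̄ ≈ 113 W/m²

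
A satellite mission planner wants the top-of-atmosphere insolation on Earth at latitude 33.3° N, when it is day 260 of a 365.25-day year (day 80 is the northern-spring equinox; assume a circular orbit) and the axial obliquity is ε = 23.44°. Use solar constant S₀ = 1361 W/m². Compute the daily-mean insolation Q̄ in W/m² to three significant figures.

Q̄ ≈ 369 W/m²

Solar longitude: λ_s = 360° × (260 − 80)/365.25 = 177.413°.
sin δ = sin 23.44° × sin 177.413° = 0.01796, so δ = +1.029°.
cos H₀ = −tan(+33.3°) tan(+1.029°) = -0.0118, H₀ = 1.5826 rad.
Bracket: H₀ sin φ sin δ + cos φ cos δ sin H₀ = 1.5826×0.54902×0.01796 + 0.83581×0.99984×0.99993 = 0.015605 + 0.835618 = 0.851223.
Q̄ = (S₀/π) × [bracket] = (1361/π) × 0.851223 = 368.8 W/m².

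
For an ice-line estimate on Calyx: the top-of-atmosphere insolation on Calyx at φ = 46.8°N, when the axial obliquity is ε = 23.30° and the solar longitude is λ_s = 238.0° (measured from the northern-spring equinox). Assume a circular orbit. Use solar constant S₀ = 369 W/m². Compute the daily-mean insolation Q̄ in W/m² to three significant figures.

Solar declination: sin δ = sin ε · sin λ_s = sin 23.30° × sin 238.0° = -0.33544, so δ = -19.599°.
cos H₀ = −tan(+46.8°) tan(-19.599°) = 0.3792, H₀ = 1.1819 rad.
Bracket: H₀ sin φ sin δ + cos φ cos δ sin H₀ = 1.1819×0.72897×-0.33544 + 0.68455×0.94206×0.92532 = -0.289005 + 0.596727 = 0.307722.
Q̄ = (S₀/π) × [bracket] = (369/π) × 0.307722 = 36.14 W/m².

Q̄ ≈ 36.1 W/m²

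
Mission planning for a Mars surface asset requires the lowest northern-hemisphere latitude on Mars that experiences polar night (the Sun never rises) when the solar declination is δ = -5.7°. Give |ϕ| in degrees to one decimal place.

Polar night requires cos h₀ = −tan ϕ tan δ ≥ 1, i.e. tan ϕ tan δ ≤ −1.
The boundary is |tan ϕ| · |tan δ| = 1, so |ϕ| = 90° − |δ| = 90° − 5.7° = 84.3° in the northern hemisphere.

|ϕ| = 84.3°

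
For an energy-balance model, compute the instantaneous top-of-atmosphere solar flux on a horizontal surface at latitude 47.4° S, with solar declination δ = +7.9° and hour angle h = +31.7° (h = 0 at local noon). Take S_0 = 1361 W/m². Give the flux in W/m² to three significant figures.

cos θ_z = sin ϕ sin δ + cos ϕ cos δ cos h = -0.101173 + 0.570428 = 0.469255.
Flux = S_0 · cos θ_z = 1361 × 0.469255 = 638.7 W/m².

639 W/m²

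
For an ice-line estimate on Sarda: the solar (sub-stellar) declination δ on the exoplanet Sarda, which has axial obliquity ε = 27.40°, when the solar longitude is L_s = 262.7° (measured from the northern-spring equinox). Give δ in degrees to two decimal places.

δ = -27.16°

sin δ = sin ε · sin L_s = sin 27.40° × sin 262.7° = -0.456470.
δ = arcsin(-0.456470) = -27.16°.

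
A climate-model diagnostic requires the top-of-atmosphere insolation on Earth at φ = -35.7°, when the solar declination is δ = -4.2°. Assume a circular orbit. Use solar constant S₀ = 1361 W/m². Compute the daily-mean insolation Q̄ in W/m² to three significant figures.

Q̄ ≈ 380 W/m²

cos H₀ = −tan(-35.7°) tan(-4.200°) = -0.0528, H₀ = 1.6236 rad.
Bracket: H₀ sin φ sin δ + cos φ cos δ sin H₀ = 1.6236×-0.58354×-0.07324 + 0.81208×0.99731×0.99861 = 0.069390 + 0.808770 = 0.878160.
Q̄ = (S₀/π) × [bracket] = (1361/π) × 0.878160 = 380.4 W/m².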